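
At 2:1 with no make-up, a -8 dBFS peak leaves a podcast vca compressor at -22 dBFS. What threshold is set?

Gain reduction = -8 − (-22) = 14 dB; output overshoot = GR / (R − 1) = 14 / 1 = 14 dB.
Threshold = output − output overshoot = -22 − 14 = -36 dBFS.

-36 dBFS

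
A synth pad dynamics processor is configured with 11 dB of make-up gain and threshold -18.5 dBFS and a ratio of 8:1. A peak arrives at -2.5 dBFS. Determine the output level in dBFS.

-5.5 dBFS

The input is 16 dB above the -18.5 dBFS threshold.
At 8:1 the overshoot is divided by 8, leaving 2 dB above threshold.
Output = -18.5 + 2 = -16.5 dBFS; make-up adds 11 dB, giving -5.5 dBFS.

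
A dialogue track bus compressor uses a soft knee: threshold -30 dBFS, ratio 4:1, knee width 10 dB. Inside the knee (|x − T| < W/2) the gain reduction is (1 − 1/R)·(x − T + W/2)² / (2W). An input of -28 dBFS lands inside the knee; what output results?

-29.8375 dBFS

x − T + W/2 = -28 − (-30) + 5 = 7.
GR = (1 − 1/4) × 7² / 20 = 0.75 × 49 / 20 = 1.8375 dB.
Output = -28 − 1.8375 = -29.8375 dBFS.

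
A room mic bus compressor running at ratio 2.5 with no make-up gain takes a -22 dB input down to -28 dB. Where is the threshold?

-32 dB

Gain reduction = -22 − (-28) = 6 dB; output overshoot = GR / (R − 1) = 6 / 1.5 = 4 dB.
Threshold = output − output overshoot = -28 − 4 = -32 dB.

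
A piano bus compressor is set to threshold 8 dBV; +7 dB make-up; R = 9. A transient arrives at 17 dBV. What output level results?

16 dBV

The input is 9 dB above the 8 dBV threshold.
The 9 dB excess becomes 1 dB after 9:1 reduction.
That puts the output at 9 dBV; make-up adds 7 dB, giving 16 dBV.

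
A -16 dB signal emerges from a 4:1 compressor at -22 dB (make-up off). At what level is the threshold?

-24 dB

Let T be the threshold. Output overshoot = (input overshoot)/R, so -22 − T = (-16 − T)/4.
4·(-22 − T) = -16 − T → 3·T = -88 − (-16) = -72.
T = -72/3 = -24 dB.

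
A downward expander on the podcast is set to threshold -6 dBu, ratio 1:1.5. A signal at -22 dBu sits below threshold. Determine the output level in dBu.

Undershoot = (-6) − (-22) = 16 dB.
At 1:1.5, that expands to 24 dB under threshold.
Output = -6 − 24 = -30 dBu.

-30 dBu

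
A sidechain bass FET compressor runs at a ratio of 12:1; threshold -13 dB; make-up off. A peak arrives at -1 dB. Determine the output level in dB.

-1 dB sits 12 dB over threshold.
12:1 compression reduces that to 12/12 = 1 dB over.
Output = -13 + 1 = -12 dB.

-12 dB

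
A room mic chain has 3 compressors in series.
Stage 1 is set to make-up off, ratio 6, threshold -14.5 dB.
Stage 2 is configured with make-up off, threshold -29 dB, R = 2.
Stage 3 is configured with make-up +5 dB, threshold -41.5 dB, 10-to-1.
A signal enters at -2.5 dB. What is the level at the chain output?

-34.425 dB

Stage 1: -2.5 dB is 12 dB over -14.5 dB; at 6:1 that becomes 2 dB over, giving -12.5 dB.
Stage 2: overshoot 16.5 dB → 16.5/2 = 8.25 dB → -20.75 dB.
Stage 3: -20.75 dB is 20.75 dB over -41.5 dB; at 10:1 that becomes 2.075 dB over, giving -39.425 dB; +5 dB make-up → -34.425 dB.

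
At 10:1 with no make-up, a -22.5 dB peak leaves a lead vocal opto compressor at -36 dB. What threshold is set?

-37.5 dB

Input is 15 dB above T (since output overshoot × R = input overshoot: (-36 − T)·10 = -22.5 − T gives T = -37.5 dB).
Check: -37.5 + (-22.5 − (-37.5))/10 = -37.5 + 1.5 = -36 dB. ✓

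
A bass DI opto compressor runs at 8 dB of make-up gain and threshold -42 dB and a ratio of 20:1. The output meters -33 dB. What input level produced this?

Stripping the +8 dB make-up gives -41 dB at the gain stage.
The compressed level sits -41 − (-42) = 1 dB over threshold.
Input overshoot = R × output overshoot = 20 dB → input = -42 + 20 = -22 dB.

-22 dB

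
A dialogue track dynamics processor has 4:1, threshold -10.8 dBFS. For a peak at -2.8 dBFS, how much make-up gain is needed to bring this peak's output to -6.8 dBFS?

2 dB

Overshoot 8 dB → 8/4 = 2 dB after compression, so the compressed level is -10.8 + 2 = -8.8 dBFS.
Make-up = target − compressed = -6.8 − (-8.8) = 2 dB.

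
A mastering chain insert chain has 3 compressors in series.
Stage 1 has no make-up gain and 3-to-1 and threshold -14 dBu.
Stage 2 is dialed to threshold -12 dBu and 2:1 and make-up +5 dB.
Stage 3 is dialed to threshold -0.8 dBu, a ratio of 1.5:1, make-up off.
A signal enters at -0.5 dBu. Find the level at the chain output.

Stage 1: overshoot 13.5 dB → 13.5/3 = 4.5 dB → -9.5 dBu.
Stage 2: overshoot 2.5 dB → 2.5/2 = 1.25 dB → -10.75 dBu; +5 dB make-up → -5.75 dBu.
Stage 3: -5.75 dBu is at or below the -0.8 dBu threshold — no compression; output -5.75 dBu.

-5.75 dBu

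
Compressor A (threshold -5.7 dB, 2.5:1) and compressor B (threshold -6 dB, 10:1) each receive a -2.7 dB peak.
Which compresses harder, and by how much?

A: 3 dB over, compressed to 1.2 dB over, so 1.8 dB of GR.
B: 3.3 dB over, compressed to 0.33 dB over, so 2.97 dB of GR.
Difference: 1.17 dB in favour of B.

B, by 1.17 dB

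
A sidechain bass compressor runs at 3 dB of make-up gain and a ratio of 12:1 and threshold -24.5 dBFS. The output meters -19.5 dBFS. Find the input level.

Stripping the +3 dB make-up gives -22.5 dBFS at the gain stage.
Post-compression overshoot = -22.5 − (-24.5) = 2 dB.
Input overshoot = R × output overshoot = 24 dB → input = -24.5 + 24 = -0.5 dBFS.

-0.5 dBFS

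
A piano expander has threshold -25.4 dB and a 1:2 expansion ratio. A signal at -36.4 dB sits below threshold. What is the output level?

The input is 11 dB below the -25.4 dB threshold.
A 1:2 expander multiplies undershoot by 2: 11 × 2 = 22 dB below threshold.
Output = -25.4 − 22 = -47.4 dB.

-47.4 dB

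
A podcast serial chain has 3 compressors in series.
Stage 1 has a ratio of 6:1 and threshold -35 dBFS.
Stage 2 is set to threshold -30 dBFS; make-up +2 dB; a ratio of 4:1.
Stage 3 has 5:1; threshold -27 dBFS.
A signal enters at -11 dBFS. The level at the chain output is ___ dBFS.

Stage 1: overshoot 24 dB → 24/6 = 4 dB → -31 dBFS.
Stage 2: -31 dBFS is at or below the -30 dBFS threshold — no compression; make-up brings it to -29 dBFS.
Stage 3: -29 dBFS is at or below the -27 dBFS threshold — no compression; output -29 dBFS.

-29 dBFS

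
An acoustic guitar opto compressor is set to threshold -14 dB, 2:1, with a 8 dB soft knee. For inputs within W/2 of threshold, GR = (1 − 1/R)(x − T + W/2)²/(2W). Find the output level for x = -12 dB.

-13.125 dB

x − T + W/2 = -12 − (-14) + 4 = 6.
GR = (1 − 1/2) × 6² / 16 = 0.5 × 36 / 16 = 1.125 dB.
Output = -12 − 1.125 = -13.125 dB.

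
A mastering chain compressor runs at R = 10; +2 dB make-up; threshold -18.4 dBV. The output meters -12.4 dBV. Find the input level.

Remove make-up: -12.4 − 2 = -14.4 dBV.
That's 4 dB above the -18.4 dBV threshold.
Before 10:1 compression the overshoot was 4 × 10 = 40 dB, so input = -18.4 + 40 = 21.6 dBV.

21.6 dBV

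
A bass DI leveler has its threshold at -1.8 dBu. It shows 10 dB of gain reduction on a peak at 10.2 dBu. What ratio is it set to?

6:1

Input overshoot = 10.2 − (-1.8) = 12 dB.
Output overshoot = 12 − 10 = 2 dB.
Ratio = input overshoot / output overshoot = 12 / 2 = 6.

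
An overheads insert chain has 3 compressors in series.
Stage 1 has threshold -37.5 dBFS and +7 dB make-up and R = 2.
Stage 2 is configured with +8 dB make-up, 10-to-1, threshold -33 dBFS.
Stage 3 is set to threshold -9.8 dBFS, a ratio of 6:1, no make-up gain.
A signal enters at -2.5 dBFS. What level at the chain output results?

-23 dBFS

Stage 1: overshoot 35 dB → 35/2 = 17.5 dB → -20 dBFS; +7 dB make-up → -13 dBFS.
Stage 2: -13 dBFS is 20 dB over -33 dBFS; at 10:1 that becomes 2 dB over, giving -31 dBFS; +8 dB make-up → -23 dBFS.
Stage 3: -23 dBFS ≤ -9.8 dBFS, so stage 3 doesn't engage; output -23 dBFS.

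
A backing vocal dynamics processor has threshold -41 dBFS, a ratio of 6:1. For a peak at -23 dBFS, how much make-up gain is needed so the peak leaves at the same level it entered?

15 dB

Without make-up, output = threshold + overshoot/6 = -41 + 3 = -38 dBFS.
Gap to target: 15 dB.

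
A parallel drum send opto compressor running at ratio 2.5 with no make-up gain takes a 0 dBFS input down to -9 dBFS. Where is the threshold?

-15 dBFS

Let T be the threshold. Output overshoot = (input overshoot)/R, so -9 − T = (0 − T)/2.5.
2.5·(-9 − T) = 0 − T → 1.5·T = -22.5 − 0 = -22.5.
T = -22.5/1.5 = -15 dBFS.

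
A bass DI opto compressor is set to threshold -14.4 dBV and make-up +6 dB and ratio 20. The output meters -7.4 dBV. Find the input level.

Before make-up, the level was -7.4 − 6 = -13.4 dBV.
The compressed level sits -13.4 − (-14.4) = 1 dB over threshold.
Before 20:1 compression the overshoot was 1 × 20 = 20 dB, so input = -14.4 + 20 = 5.6 dBV.

5.6 dBV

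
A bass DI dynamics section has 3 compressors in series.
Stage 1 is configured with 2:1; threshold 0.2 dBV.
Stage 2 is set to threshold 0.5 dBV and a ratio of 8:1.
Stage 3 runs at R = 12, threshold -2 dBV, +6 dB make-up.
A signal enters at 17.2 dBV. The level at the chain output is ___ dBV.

Stage 1: 17.2 dBV is 17 dB over 0.2 dBV; at 2:1 that becomes 8.5 dB over, giving 8.7 dBV.
Stage 2: 8.2 dB above 0.5 dBV, reduced 8:1 to 1.025 dB above → 1.525 dBV.
Stage 3: 3.525 dB above -2 dBV, reduced 12:1 to 0.29375 dB above → -1.70625 dBV; +6 dB make-up → 4.29375 dBV.

4.29375 dBV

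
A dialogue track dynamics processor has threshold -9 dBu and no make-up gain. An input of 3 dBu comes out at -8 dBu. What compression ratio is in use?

12:1

Input overshoot = 3 − (-9) = 12 dB; output overshoot = -8 − (-9) = 1 dB.
Ratio = 12 / 1 = 12.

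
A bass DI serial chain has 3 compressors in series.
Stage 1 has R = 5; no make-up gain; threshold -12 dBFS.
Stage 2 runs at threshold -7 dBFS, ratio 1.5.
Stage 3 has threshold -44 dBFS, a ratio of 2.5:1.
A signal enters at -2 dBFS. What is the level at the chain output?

Stage 1: 10 dB above -12 dBFS, reduced 5:1 to 2 dB above → -10 dBFS.
Stage 2: -10 dBFS is at or below the -7 dBFS threshold — no compression; output -10 dBFS.
Stage 3: 34 dB above -44 dBFS, reduced 2.5:1 to 13.6 dB above → -30.4 dBFS.

-30.4 dBFS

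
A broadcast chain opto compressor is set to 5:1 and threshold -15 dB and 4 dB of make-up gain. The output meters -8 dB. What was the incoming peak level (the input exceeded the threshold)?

0 dB

Stripping the +4 dB make-up gives -12 dB at the gain stage.
The compressed level sits -12 − (-15) = 3 dB over threshold.
Undo the ratio: input overshoot = 3 × 5 = 15 dB, giving input = 0 dB.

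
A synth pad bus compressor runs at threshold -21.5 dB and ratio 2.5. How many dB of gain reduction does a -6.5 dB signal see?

9 dB

Overshoot = -6.5 − (-21.5) = 15 dB.
A 2.5:1 ratio leaves 6 dB of that excess.
So the signal is attenuated by 15 − 6 = 9 dB.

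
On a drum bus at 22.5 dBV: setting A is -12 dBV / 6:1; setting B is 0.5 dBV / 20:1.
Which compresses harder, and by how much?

A, by 7.85 dB

A: 34.5 dB over, compressed to 5.75 dB over, so 28.75 dB of GR.
B: 22 dB over, compressed to 1.1 dB over, so 20.9 dB of GR.
A applies 7.85 dB more gain reduction.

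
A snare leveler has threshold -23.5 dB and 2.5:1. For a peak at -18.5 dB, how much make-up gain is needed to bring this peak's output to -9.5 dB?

The peak compresses to -23.5 + 5/2.5 = -21.5 dB.
To reach -9.5 dB requires -9.5 − (-21.5) = 12 dB of make-up.

12 dB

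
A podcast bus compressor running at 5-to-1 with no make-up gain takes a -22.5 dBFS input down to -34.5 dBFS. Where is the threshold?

Input is 15 dB above T (since output overshoot × R = input overshoot: (-34.5 − T)·5 = -22.5 − T gives T = -37.5 dBFS).
Check: -37.5 + (-22.5 − (-37.5))/5 = -37.5 + 3 = -34.5 dBFS. ✓

-37.5 dBFS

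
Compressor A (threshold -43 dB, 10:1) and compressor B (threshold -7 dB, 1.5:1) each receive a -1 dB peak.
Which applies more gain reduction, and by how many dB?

A, by 35.8 dB

A: 42 dB over, compressed to 4.2 dB over, so 37.8 dB of GR.
B: 6 dB over, compressed to 4 dB over, so 2 dB of GR.
Difference: 35.8 dB in favour of A.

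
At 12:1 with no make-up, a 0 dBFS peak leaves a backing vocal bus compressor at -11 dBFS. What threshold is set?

-12 dBFS

Gain reduction = 0 − (-11) = 11 dB; output overshoot = GR / (R − 1) = 11 / 11 = 1 dB.
Threshold = output − output overshoot = -11 − 1 = -12 dBFS.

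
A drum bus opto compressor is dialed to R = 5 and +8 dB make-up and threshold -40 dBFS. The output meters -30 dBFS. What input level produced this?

-30 dBFS

Stripping the +8 dB make-up gives -38 dBFS at the gain stage.
The compressed level sits -38 − (-40) = 2 dB over threshold.
Input overshoot = R × output overshoot = 10 dB → input = -40 + 10 = -30 dBFS.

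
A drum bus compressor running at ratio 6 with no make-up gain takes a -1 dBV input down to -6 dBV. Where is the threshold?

-7 dBV

Gain reduction = -1 − (-6) = 5 dB; output overshoot = GR / (R − 1) = 5 / 5 = 1 dB.
Threshold = output − output overshoot = -6 − 1 = -7 dBV.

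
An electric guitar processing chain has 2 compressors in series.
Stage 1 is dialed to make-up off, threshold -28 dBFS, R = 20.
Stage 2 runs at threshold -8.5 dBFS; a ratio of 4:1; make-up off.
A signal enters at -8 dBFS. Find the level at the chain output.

-27 dBFS

Stage 1: -8 dBFS is 20 dB over -28 dBFS; at 20:1 that becomes 1 dB over, giving -27 dBFS.
Stage 2: -27 dBFS ≤ -8.5 dBFS, so stage 2 doesn't engage; output -27 dBFS.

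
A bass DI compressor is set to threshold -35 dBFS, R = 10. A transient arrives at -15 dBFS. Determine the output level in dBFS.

-33 dBFS

Overshoot: -15 − (-35) = 20 dB.
At 10:1 the overshoot is divided by 10, leaving 2 dB above threshold.
Output = -35 + 2 = -33 dBFS.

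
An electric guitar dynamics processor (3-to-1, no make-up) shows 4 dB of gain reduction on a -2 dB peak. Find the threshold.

-8 dB

Let T be the threshold. Output overshoot = (input overshoot)/R, so -6 − T = (-2 − T)/3.
3·(-6 − T) = -2 − T → 2·T = -18 − (-2) = -16.
T = -16/2 = -8 dB.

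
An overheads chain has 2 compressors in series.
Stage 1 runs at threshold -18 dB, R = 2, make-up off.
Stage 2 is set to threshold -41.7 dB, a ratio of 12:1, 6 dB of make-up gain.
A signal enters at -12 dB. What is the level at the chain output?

Stage 1: overshoot 6 dB → 6/2 = 3 dB → -15 dB.
Stage 2: overshoot 26.7 dB → 26.7/12 = 2.225 dB → -39.475 dB; +6 dB make-up → -33.475 dB.

-33.475 dB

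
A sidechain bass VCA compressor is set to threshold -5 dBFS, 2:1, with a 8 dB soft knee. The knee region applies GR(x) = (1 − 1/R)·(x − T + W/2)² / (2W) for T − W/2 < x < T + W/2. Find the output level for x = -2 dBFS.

-3.53125 dBFS

x − T + W/2 = -2 − (-5) + 4 = 7.
GR = (1 − 1/2) × 7² / 16 = 0.5 × 49 / 16 = 1.53125 dB.
Output = -2 − 1.53125 = -3.53125 dBFS.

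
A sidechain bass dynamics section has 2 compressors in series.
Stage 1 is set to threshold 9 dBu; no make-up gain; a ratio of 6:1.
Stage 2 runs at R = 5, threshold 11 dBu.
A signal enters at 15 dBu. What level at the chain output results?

Stage 1: overshoot 6 dB → 6/6 = 1 dB → 10 dBu.
Stage 2: 10 dBu is at or below the 11 dBu threshold — no compression; output 10 dBu.

10 dBu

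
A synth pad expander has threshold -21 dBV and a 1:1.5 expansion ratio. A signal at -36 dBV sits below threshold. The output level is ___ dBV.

-43.5 dBV

Below threshold, a 1:1.5 expander applies gain = (1.5−1)×(T − x) of attenuation.
(1.5−1) × 15 = 7.5 dB, so output = -36 − 7.5 = -43.5 dBV.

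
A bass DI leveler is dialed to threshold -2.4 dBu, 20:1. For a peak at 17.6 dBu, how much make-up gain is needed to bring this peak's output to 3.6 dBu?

Without make-up, output = threshold + overshoot/20 = -2.4 + 1 = -1.4 dBu.
Gap to target: 5 dB.

5 dB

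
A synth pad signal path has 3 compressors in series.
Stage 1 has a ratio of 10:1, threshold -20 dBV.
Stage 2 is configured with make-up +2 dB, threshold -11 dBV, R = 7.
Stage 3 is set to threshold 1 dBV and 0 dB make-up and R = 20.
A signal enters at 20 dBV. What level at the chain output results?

Stage 1: 40 dB above -20 dBV, reduced 10:1 to 4 dB above → -16 dBV.
Stage 2: -16 dBV is at or below the -11 dBV threshold — no compression; make-up brings it to -14 dBV.
Stage 3: -14 dBV ≤ 1 dBV, so stage 3 doesn't engage; output -14 dBV.

-14 dBV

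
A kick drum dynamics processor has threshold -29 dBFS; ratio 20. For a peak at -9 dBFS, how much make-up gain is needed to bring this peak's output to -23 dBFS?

Overshoot 20 dB → 20/20 = 1 dB after compression, so the compressed level is -29 + 1 = -28 dBFS.
Make-up = target − compressed = -23 − (-28) = 5 dB.

5 dB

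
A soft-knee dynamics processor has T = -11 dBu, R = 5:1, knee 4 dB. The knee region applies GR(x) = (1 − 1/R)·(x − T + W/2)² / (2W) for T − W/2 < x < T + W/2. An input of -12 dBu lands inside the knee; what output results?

-12.1 dBu

x − T + W/2 = -12 − (-11) + 2 = 1.
GR = (1 − 1/5) × 1² / 8 = 0.8 × 1 / 8 = 0.1 dB.
Output = -12 − 0.1 = -12.1 dBu.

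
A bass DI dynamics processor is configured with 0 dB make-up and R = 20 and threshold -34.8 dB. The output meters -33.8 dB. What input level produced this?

Post-compression overshoot = -33.8 − (-34.8) = 1 dB.
Undo the ratio: input overshoot = 1 × 20 = 20 dB, giving input = -14.8 dB.

-14.8 dB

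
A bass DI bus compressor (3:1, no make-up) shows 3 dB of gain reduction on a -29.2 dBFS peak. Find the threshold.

Input is 4.5 dB above T (since output overshoot × R = input overshoot: (-32.2 − T)·3 = -29.2 − T gives T = -33.7 dBFS).
Check: -33.7 + (-29.2 − (-33.7))/3 = -33.7 + 1.5 = -32.2 dBFS. ✓

-33.7 dBFS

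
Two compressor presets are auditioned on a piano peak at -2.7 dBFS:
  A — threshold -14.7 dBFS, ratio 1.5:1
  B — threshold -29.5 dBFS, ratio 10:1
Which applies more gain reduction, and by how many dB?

A: overshoot 12 dB → output overshoot 8 dB → GR 4 dB.
B: overshoot 26.8 dB → output overshoot 2.68 dB → GR 24.12 dB.
Difference: 20.12 dB in favour of B.

B, by 20.12 dB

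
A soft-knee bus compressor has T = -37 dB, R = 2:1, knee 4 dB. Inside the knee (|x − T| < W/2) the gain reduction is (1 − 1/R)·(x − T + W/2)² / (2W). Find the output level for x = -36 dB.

x − T + W/2 = -36 − (-37) + 2 = 3.
GR = (1 − 1/2) × 3² / 8 = 0.5 × 9 / 8 = 0.5625 dB.
Output = -36 − 0.5625 = -36.5625 dB.

-36.5625 dB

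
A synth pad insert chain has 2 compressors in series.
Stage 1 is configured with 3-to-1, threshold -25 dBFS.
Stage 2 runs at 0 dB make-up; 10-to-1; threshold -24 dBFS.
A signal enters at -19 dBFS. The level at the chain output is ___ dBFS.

-23.9 dBFS

Stage 1: 6 dB above -25 dBFS, reduced 3:1 to 2 dB above → -23 dBFS.
Stage 2: 1 dB above -24 dBFS, reduced 10:1 to 0.1 dB above → -23.9 dBFS.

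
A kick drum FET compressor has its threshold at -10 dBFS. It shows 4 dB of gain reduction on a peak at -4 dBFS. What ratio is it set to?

Input overshoot = -4 − (-10) = 6 dB.
Output overshoot = 6 − 4 = 2 dB.
Ratio = input overshoot / output overshoot = 6 / 2 = 3.

3:1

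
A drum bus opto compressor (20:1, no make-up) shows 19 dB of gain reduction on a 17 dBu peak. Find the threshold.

-3 dBu

Gain reduction = 17 − (-2) = 19 dB; output overshoot = GR / (R − 1) = 19 / 19 = 1 dB.
Threshold = output − output overshoot = -2 − 1 = -3 dBu.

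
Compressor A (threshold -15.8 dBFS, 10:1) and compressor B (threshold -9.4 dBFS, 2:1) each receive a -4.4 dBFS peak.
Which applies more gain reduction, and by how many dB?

A, by 7.76 dB

A: overshoot 11.4 dB → output overshoot 1.14 dB → GR 10.26 dB.
B: overshoot 5 dB → output overshoot 2.5 dB → GR 2.5 dB.
A applies 7.76 dB more gain reduction.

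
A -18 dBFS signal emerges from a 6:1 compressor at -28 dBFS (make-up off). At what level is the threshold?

Let T be the threshold. Output overshoot = (input overshoot)/R, so -28 − T = (-18 − T)/6.
6·(-28 − T) = -18 − T → 5·T = -168 − (-18) = -150.
T = -150/5 = -30 dBFS.

-30 dBFS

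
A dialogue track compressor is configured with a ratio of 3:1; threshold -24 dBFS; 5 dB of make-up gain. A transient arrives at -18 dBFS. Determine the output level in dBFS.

-17 dBFS

Overshoot: -18 − (-24) = 6 dB.
The 6 dB excess becomes 2 dB after 3:1 reduction.
That puts the output at -22 dBFS; make-up adds 5 dB, giving -17 dBFS.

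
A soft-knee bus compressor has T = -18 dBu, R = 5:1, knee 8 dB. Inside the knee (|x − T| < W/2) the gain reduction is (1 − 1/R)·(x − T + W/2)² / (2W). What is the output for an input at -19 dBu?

x − T + W/2 = -19 − (-18) + 4 = 3.
GR = (1 − 1/5) × 3² / 16 = 0.8 × 9 / 16 = 0.45 dB.
Output = -19 − 0.45 = -19.45 dBu.

-19.45 dBu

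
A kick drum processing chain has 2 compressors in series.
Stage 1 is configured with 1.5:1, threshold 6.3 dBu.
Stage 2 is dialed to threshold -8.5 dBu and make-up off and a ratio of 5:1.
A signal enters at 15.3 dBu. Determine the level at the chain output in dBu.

-4.34 dBu

Stage 1: overshoot 9 dB → 9/1.5 = 6 dB → 12.3 dBu.
Stage 2: overshoot 20.8 dB → 20.8/5 = 4.16 dB → -4.34 dBu.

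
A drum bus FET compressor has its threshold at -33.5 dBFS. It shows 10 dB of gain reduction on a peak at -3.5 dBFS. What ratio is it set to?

1.5:1

Input overshoot = -3.5 − (-33.5) = 30 dB.
Output overshoot = 30 − 10 = 20 dB.
Ratio = input overshoot / output overshoot = 30 / 20 = 1.5.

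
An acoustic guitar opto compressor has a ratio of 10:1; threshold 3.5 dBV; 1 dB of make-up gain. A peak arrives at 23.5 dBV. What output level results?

6.5 dBV

23.5 dBV sits 20 dB over threshold.
10:1 compression reduces that to 20/10 = 2 dB over.
So the level is 3.5 + 2 = 5.5 dBV; make-up adds 1 dB, giving 6.5 dBV.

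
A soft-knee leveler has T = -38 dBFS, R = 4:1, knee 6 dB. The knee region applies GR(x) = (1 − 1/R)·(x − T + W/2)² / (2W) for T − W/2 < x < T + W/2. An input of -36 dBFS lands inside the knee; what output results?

-37.5625 dBFS

x − T + W/2 = -36 − (-38) + 3 = 5.
GR = (1 − 1/4) × 5² / 12 = 0.75 × 25 / 12 = 1.5625 dB.
Output = -36 − 1.5625 = -37.5625 dBFS.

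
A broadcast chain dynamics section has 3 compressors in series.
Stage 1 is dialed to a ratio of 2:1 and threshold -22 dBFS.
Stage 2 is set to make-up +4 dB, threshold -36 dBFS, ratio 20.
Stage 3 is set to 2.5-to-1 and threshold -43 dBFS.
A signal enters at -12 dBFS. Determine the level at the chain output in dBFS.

Stage 1: -12 dBFS is 10 dB over -22 dBFS; at 2:1 that becomes 5 dB over, giving -17 dBFS.
Stage 2: 19 dB above -36 dBFS, reduced 20:1 to 0.95 dB above → -35.05 dBFS; +4 dB make-up → -31.05 dBFS.
Stage 3: -31.05 dBFS is 11.95 dB over -43 dBFS; at 2.5:1 that becomes 4.78 dB over, giving -38.22 dBFS.

-38.22 dBFS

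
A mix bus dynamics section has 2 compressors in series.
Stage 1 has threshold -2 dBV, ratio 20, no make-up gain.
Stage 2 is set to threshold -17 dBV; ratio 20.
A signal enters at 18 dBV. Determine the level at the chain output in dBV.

Stage 1: 18 dBV is 20 dB over -2 dBV; at 20:1 that becomes 1 dB over, giving -1 dBV.
Stage 2: 16 dB above -17 dBV, reduced 20:1 to 0.8 dB above → -16.2 dBV.

-16.2 dBV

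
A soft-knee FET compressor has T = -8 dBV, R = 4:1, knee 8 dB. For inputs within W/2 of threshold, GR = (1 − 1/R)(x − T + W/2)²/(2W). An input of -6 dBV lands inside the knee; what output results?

-7.6875 dBV

x − T + W/2 = -6 − (-8) + 4 = 6.
GR = (1 − 1/4) × 6² / 16 = 0.75 × 36 / 16 = 1.6875 dB.
Output = -6 − 1.6875 = -7.6875 dBV.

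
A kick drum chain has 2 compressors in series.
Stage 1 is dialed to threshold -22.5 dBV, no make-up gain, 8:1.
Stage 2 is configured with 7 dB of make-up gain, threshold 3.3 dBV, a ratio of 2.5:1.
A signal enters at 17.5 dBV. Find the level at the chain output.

Stage 1: 17.5 dBV is 40 dB over -22.5 dBV; at 8:1 that becomes 5 dB over, giving -17.5 dBV.
Stage 2: -17.5 dBV ≤ 3.3 dBV, so stage 2 doesn't engage; make-up brings it to -10.5 dBV.

-10.5 dBV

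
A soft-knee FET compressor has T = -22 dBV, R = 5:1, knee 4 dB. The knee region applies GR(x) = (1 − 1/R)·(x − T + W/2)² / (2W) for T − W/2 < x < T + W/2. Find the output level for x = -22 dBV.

-22.4 dBV

x − T + W/2 = -22 − (-22) + 2 = 2.
GR = (1 − 1/5) × 2² / 8 = 0.8 × 4 / 8 = 0.4 dB.
Output = -22 − 0.4 = -22.4 dBV.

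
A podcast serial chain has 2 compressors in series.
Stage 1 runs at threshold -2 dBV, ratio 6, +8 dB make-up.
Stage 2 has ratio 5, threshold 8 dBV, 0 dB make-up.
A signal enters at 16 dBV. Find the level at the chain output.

8.2 dBV

Stage 1: overshoot 18 dB → 18/6 = 3 dB → 1 dBV; +8 dB make-up → 9 dBV.
Stage 2: 9 dBV is 1 dB over 8 dBV; at 5:1 that becomes 0.2 dB over, giving 8.2 dBV.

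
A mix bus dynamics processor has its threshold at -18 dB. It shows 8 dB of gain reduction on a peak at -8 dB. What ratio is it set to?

Input overshoot = -8 − (-18) = 10 dB.
Output overshoot = 10 − 8 = 2 dB.
Ratio = input overshoot / output overshoot = 10 / 2 = 5.

5:1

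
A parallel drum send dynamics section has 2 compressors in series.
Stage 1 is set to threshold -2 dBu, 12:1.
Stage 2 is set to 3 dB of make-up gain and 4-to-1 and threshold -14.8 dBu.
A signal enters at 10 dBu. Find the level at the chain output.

-8.35 dBu

Stage 1: 10 dBu is 12 dB over -2 dBu; at 12:1 that becomes 1 dB over, giving -1 dBu.
Stage 2: 13.8 dB above -14.8 dBu, reduced 4:1 to 3.45 dB above → -11.35 dBu; +3 dB make-up → -8.35 dBu.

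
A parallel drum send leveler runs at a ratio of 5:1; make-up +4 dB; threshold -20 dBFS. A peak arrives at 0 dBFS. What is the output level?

0 dBFS sits 20 dB over threshold.
At 5:1 the overshoot is divided by 5, leaving 4 dB above threshold.
That puts the output at -16 dBFS; make-up adds 4 dB, giving -12 dBFS.

-12 dBFS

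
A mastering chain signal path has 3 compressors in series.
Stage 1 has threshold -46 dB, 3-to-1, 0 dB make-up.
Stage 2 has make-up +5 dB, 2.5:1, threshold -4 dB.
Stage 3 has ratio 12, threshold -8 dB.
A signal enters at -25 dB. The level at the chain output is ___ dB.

-34 dB

Stage 1: overshoot 21 dB → 21/3 = 7 dB → -39 dB.
Stage 2: -39 dB is at or below the -4 dB threshold — no compression; make-up brings it to -34 dB.
Stage 3: below threshold (-34 ≤ -8); passes unchanged; output -34 dB.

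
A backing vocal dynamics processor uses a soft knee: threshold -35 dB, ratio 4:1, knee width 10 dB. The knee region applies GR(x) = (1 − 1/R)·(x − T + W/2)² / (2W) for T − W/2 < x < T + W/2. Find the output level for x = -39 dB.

x − T + W/2 = -39 − (-35) + 5 = 1.
GR = (1 − 1/4) × 1² / 20 = 0.75 × 1 / 20 = 0.0375 dB.
Output = -39 − 0.0375 = -39.0375 dB.

-39.0375 dB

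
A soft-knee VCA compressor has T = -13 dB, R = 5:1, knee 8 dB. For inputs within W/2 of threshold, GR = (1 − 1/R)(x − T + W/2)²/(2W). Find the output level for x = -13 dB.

-13.8 dB

x − T + W/2 = -13 − (-13) + 4 = 4.
GR = (1 − 1/5) × 4² / 16 = 0.8 × 16 / 16 = 0.8 dB.
Output = -13 − 0.8 = -13.8 dB.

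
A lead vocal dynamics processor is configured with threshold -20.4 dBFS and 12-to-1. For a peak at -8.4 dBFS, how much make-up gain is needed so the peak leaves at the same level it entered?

11 dB

Without make-up, output = threshold + overshoot/12 = -20.4 + 1 = -19.4 dBFS.
Gap to target: 11 dB.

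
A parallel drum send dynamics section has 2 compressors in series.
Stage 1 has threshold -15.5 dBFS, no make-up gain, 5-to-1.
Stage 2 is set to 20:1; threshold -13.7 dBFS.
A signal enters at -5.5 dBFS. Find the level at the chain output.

-13.69 dBFS

Stage 1: -5.5 dBFS is 10 dB over -15.5 dBFS; at 5:1 that becomes 2 dB over, giving -13.5 dBFS.
Stage 2: overshoot 0.2 dB → 0.2/20 = 0.01 dB → -13.69 dBFS.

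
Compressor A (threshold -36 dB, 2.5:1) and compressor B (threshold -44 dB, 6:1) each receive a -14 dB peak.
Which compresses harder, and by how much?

A: 22 dB over, compressed to 8.8 dB over, so 13.2 dB of GR.
B: 30 dB over, compressed to 5 dB over, so 25 dB of GR.
B applies 11.8 dB more gain reduction.

B, by 11.8 dB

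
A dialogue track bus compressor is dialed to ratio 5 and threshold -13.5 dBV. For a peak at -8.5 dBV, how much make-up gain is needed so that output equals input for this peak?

Without make-up, output = threshold + overshoot/5 = -13.5 + 1 = -12.5 dBV.
Gap to target: 4 dB.

4 dB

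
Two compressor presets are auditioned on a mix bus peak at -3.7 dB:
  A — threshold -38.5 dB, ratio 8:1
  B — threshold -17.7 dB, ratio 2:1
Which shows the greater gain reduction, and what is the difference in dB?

A, by 23.45 dB

A: overshoot 34.8 dB → output overshoot 4.35 dB → GR 30.45 dB.
B: overshoot 14 dB → output overshoot 7 dB → GR 7 dB.
A reduces 23.45 dB more.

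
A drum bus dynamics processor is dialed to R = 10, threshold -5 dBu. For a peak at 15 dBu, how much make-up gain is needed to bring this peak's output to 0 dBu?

3 dB

Without make-up, output = threshold + overshoot/10 = -5 + 2 = -3 dBu.
Gap to target: 3 dB.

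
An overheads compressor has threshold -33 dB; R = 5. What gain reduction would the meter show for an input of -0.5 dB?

26 dB

The signal is 32.5 dB above threshold.
A 5:1 ratio leaves 6.5 dB of that excess.
GR = overshoot in − overshoot out = 32.5 − 6.5 = 26 dB.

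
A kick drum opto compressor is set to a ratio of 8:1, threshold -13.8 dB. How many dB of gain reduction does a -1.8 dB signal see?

Overshoot = -1.8 − (-13.8) = 12 dB.
After 8:1 compression the overshoot becomes 12/8 = 1.5 dB.
So the signal is attenuated by 12 − 1.5 = 10.5 dB.

10.5 dB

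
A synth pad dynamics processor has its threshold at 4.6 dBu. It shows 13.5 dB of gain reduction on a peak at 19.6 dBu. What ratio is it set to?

Input overshoot = 19.6 − 4.6 = 15 dB.
Output overshoot = 15 − 13.5 = 1.5 dB.
Ratio = input overshoot / output overshoot = 15 / 1.5 = 10.

10:1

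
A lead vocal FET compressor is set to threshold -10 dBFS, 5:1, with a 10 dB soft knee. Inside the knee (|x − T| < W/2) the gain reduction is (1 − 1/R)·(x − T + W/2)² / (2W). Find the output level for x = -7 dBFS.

-9.56 dBFS

x − T + W/2 = -7 − (-10) + 5 = 8.
GR = (1 − 1/5) × 8² / 20 = 0.8 × 64 / 20 = 2.56 dB.
Output = -7 − 2.56 = -9.56 dBFS.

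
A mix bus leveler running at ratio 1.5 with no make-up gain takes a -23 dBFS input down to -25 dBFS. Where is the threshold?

Let T be the threshold. Output overshoot = (input overshoot)/R, so -25 − T = (-23 − T)/1.5.
1.5·(-25 − T) = -23 − T → 0.5·T = -37.5 − (-23) = -14.5.
T = -14.5/0.5 = -29 dBFS.

-29 dBFS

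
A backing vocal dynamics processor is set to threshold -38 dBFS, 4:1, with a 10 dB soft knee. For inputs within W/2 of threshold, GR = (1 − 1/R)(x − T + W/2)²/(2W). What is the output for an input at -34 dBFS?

-37.0375 dBFS

x − T + W/2 = -34 − (-38) + 5 = 9.
GR = (1 − 1/4) × 9² / 20 = 0.75 × 81 / 20 = 3.0375 dB.
Output = -34 − 3.0375 = -37.0375 dBFS.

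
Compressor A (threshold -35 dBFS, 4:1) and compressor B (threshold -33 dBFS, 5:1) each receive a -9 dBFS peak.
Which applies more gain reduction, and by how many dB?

A: 26 dB over, compressed to 6.5 dB over, so 19.5 dB of GR.
B: 24 dB over, compressed to 4.8 dB over, so 19.2 dB of GR.
Difference: 0.3 dB in favour of A.

A, by 0.3 dB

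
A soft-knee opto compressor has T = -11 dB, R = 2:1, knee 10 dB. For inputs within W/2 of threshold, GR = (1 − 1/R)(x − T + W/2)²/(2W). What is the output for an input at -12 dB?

x − T + W/2 = -12 − (-11) + 5 = 4.
GR = (1 − 1/2) × 4² / 20 = 0.5 × 16 / 20 = 0.4 dB.
Output = -12 − 0.4 = -12.4 dB.

-12.4 dB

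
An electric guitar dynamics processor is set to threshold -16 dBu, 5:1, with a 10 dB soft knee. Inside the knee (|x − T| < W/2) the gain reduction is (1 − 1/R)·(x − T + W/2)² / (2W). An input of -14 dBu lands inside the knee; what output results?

-15.96 dBu

x − T + W/2 = -14 − (-16) + 5 = 7.
GR = (1 − 1/5) × 7² / 20 = 0.8 × 49 / 20 = 1.96 dB.
Output = -14 − 1.96 = -15.96 dBu.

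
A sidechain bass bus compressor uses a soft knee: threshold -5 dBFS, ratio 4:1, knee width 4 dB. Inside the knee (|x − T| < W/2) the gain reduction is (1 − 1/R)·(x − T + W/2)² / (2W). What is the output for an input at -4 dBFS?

-4.84375 dBFS

x − T + W/2 = -4 − (-5) + 2 = 3.
GR = (1 − 1/4) × 3² / 8 = 0.75 × 9 / 8 = 0.84375 dB.
Output = -4 − 0.84375 = -4.84375 dBFS.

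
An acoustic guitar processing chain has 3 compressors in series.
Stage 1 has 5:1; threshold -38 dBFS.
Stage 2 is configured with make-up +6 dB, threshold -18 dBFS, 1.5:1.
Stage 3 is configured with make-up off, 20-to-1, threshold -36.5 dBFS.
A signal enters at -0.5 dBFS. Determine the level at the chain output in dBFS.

Stage 1: -0.5 dBFS is 37.5 dB over -38 dBFS; at 5:1 that becomes 7.5 dB over, giving -30.5 dBFS.
Stage 2: -30.5 dBFS ≤ -18 dBFS, so stage 2 doesn't engage; make-up brings it to -24.5 dBFS.
Stage 3: overshoot 12 dB → 12/20 = 0.6 dB → -35.9 dBFS.

-35.9 dBFS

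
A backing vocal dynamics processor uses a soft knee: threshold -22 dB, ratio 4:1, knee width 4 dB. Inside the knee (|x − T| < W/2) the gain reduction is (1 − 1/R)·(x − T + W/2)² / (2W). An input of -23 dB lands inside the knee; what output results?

x − T + W/2 = -23 − (-22) + 2 = 1.
GR = (1 − 1/4) × 1² / 8 = 0.75 × 1 / 8 = 0.09375 dB.
Output = -23 − 0.09375 = -23.09375 dB.

-23.09375 dB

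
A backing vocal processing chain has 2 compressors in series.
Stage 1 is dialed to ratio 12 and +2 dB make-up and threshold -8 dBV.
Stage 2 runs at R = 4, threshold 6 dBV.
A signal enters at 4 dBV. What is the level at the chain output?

-5 dBV

Stage 1: 4 dBV is 12 dB over -8 dBV; at 12:1 that becomes 1 dB over, giving -7 dBV; +2 dB make-up → -5 dBV.
Stage 2: -5 dBV ≤ 6 dBV, so stage 2 doesn't engage; output -5 dBV.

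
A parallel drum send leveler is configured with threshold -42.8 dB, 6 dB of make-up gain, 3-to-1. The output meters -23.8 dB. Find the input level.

Stripping the +6 dB make-up gives -29.8 dB at the gain stage.
The compressed level sits -29.8 − (-42.8) = 13 dB over threshold.
Undo the ratio: input overshoot = 13 × 3 = 39 dB, giving input = -3.8 dB.

-3.8 dB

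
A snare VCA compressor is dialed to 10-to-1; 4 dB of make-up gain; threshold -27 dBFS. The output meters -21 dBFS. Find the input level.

Stripping the +4 dB make-up gives -25 dBFS at the gain stage.
That's 2 dB above the -27 dBFS threshold.
Input overshoot = R × output overshoot = 20 dB → input = -27 + 20 = -7 dBFS.

-7 dBFS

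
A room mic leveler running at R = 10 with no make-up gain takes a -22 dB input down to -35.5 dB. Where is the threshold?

-37 dB

Input is 15 dB above T (since output overshoot × R = input overshoot: (-35.5 − T)·10 = -22 − T gives T = -37 dB).
Check: -37 + (-22 − (-37))/10 = -37 + 1.5 = -35.5 dB. ✓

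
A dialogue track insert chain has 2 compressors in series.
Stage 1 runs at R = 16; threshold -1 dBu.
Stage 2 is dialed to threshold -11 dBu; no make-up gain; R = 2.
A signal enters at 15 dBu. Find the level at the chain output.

-5.5 dBu

Stage 1: 15 dBu is 16 dB over -1 dBu; at 16:1 that becomes 1 dB over, giving 0 dBu.
Stage 2: overshoot 11 dB → 11/2 = 5.5 dB → -5.5 dBu.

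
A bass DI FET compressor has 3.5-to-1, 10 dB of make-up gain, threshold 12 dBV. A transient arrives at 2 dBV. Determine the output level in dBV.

2 dBV is 10 dB below the 12 dBV threshold, so no gain reduction is applied.
Make-up gain adds 10 dB: 2 + 10 = 12 dBV.

12 dBV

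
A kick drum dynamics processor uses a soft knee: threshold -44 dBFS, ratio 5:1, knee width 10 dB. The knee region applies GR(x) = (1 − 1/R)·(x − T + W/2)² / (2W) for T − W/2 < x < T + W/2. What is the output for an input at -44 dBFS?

-45 dBFS

x − T + W/2 = -44 − (-44) + 5 = 5.
GR = (1 − 1/5) × 5² / 20 = 0.8 × 25 / 20 = 1 dB.
Output = -44 − 1 = -45 dBFS.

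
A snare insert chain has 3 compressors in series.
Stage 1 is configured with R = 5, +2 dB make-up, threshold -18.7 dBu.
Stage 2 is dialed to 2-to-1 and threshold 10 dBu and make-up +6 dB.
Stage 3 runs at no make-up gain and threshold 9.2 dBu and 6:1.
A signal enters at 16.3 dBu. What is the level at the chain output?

-3.7 dBu

Stage 1: 35 dB above -18.7 dBu, reduced 5:1 to 7 dB above → -11.7 dBu; +2 dB make-up → -9.7 dBu.
Stage 2: below threshold (-9.7 ≤ 10); passes unchanged; make-up brings it to -3.7 dBu.
Stage 3: -3.7 dBu ≤ 9.2 dBu, so stage 3 doesn't engage; output -3.7 dBu.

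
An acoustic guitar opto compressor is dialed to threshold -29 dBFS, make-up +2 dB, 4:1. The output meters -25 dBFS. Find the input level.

Stripping the +2 dB make-up gives -27 dBFS at the gain stage.
Post-compression overshoot = -27 − (-29) = 2 dB.
Before 4:1 compression the overshoot was 2 × 4 = 8 dB, so input = -29 + 8 = -21 dBFS.

-21 dBFS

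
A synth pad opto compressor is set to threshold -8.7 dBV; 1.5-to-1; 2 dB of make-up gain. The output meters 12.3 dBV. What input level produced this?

Remove make-up: 12.3 − 2 = 10.3 dBV.
The compressed level sits 10.3 − (-8.7) = 19 dB over threshold.
Undo the ratio: input overshoot = 19 × 1.5 = 28.5 dB, giving input = 19.8 dBV.

19.8 dBV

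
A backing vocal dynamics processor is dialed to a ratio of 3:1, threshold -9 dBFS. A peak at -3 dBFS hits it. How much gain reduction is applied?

-3 dBFS exceeds the threshold by 6 dB.
A 3:1 ratio leaves 2 dB of that excess.
Gain reduction = 6 − 2 = 4 dB.

4 dB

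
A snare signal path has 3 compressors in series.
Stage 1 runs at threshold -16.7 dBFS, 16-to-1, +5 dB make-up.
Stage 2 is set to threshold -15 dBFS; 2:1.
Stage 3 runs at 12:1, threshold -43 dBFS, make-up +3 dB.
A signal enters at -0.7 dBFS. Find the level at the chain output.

-37.4875 dBFS

Stage 1: 16 dB above -16.7 dBFS, reduced 16:1 to 1 dB above → -15.7 dBFS; +5 dB make-up → -10.7 dBFS.
Stage 2: -10.7 dBFS is 4.3 dB over -15 dBFS; at 2:1 that becomes 2.15 dB over, giving -12.85 dBFS.
Stage 3: 30.15 dB above -43 dBFS, reduced 12:1 to 2.5125 dB above → -40.4875 dBFS; +3 dB make-up → -37.4875 dBFS.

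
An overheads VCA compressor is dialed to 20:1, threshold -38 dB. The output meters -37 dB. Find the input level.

-18 dB

Post-compression overshoot = -37 − (-38) = 1 dB.
Before 20:1 compression the overshoot was 1 × 20 = 20 dB, so input = -38 + 20 = -18 dB.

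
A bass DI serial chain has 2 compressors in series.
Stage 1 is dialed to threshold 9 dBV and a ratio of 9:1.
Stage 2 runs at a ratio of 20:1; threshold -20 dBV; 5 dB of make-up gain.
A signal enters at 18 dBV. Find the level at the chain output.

-13.5 dBV

Stage 1: 9 dB above 9 dBV, reduced 9:1 to 1 dB above → 10 dBV.
Stage 2: overshoot 30 dB → 30/20 = 1.5 dB → -18.5 dBV; +5 dB make-up → -13.5 dBV.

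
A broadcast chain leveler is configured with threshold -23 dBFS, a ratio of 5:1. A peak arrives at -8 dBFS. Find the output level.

-20 dBFS

-8 dBFS sits 15 dB over threshold.
5:1 compression reduces that to 15/5 = 3 dB over.
So the level is -23 + 3 = -20 dBFS.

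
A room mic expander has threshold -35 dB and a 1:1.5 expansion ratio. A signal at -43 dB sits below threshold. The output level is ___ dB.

-47 dB

The input is 8 dB below the -35 dB threshold.
A 1:1.5 expander multiplies undershoot by 1.5: 8 × 1.5 = 12 dB below threshold.
Output = -35 − 12 = -47 dB.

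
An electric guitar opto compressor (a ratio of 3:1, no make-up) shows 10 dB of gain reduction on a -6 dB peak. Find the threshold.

-21 dB

Gain reduction = -6 − (-16) = 10 dB; output overshoot = GR / (R − 1) = 10 / 2 = 5 dB.
Threshold = output − output overshoot = -16 − 5 = -21 dB.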